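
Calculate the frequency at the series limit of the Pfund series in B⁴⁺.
3.28984e+15 Hz

The series limit corresponds to the transition from n = ∞ to n = 5.
This is the highest energy (shortest wavelength) transition in the Pfund series.

E_∞ = 0 eV
E_5 = -13.6057 × 5² / 5² = -13.6057000 eV

Energy at series limit:
ΔE = E_∞ - E_5 = 0 - (-13.6057000) = 13.6057000 eV
E = 13.6057000 eV × (1.602177 × 10⁻¹⁹ J/eV) = 2.1798740e-18 J
f = E/h = 2.1798740e-18 J / (6.62607 × 10⁻³⁴ J·s) = 3.28984e+15 Hz

This energy equals the ionization energy from the n = 5 state of B⁴⁺.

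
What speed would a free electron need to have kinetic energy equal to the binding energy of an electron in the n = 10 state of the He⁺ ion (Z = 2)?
4.375e+05 m/s (or 0.146% of c)

The binding energy at n = 10 for He⁺ is:
E_10 = -13.6057 × 2²/10² = -0.5442280 eV
|E_10| = 0.5442280 eV

Convert to Joules:
KE = 0.5442280 eV × (1.602177 × 10⁻¹⁹ J/eV) = 8.71950e-20 J

Using KE = ½mv²:
v = √(2·KE/m_e)
v = √(2 × 8.71950e-20 J / 9.10938 × 10⁻³¹ kg)
v = 4.375e+05 m/s

This is approximately 0.146% the speed of light.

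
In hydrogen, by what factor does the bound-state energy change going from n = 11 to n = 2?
30.25

Using E_n = -13.6057 Z² / n² eV with Z = 1:

E_2 = -13.6057 / 2² = -13.6057 / 4 = -3.40142500 eV
E_11 = -13.6057 / 11² = -13.6057 / 121 = -0.11244380 eV

The ratio is:
E_2/E_11 = (-3.40142500) / (-0.11244380)
E_2/E_11 = (-13.6057/4) / (-13.6057/121)
E_2/E_11 = 121/4
E_2/E_11 = 30.25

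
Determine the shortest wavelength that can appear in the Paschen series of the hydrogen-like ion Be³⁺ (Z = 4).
51.258664 nm

The series limit corresponds to the transition from n = ∞ to n = 3.
This is the highest energy (shortest wavelength) transition in the Paschen series.

E_∞ = 0 eV
E_3 = -13.6057 × 4² / 3² = -24.18791111 eV

Energy at series limit:
ΔE = E_∞ - E_3 = 0 - (-24.18791111) = 24.18791111 eV
λ = hc/E = 1239.84 eV·nm / 24.18791111 eV = 51.258664 nm

This energy equals the ionization energy from the n = 3 state of Be³⁺.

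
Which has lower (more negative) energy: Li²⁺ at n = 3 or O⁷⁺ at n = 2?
O⁷⁺ at n = 2 (E = -217.69120 eV)

Using E_n = -13.6057 Z² / n² eV:

Li²⁺ (Z = 3) at n = 3:
E = -13.6057 × 3² / 3² = -13.6057 × 9 / 9 = -13.60570000 eV

O⁷⁺ (Z = 8) at n = 2:
E = -13.6057 × 8² / 2² = -13.6057 × 64 / 4 = -217.69120000 eV

Since -217.69120000 eV < -13.60570000 eV,
O⁷⁺ at n = 2 is more tightly bound (requires more energy to ionize).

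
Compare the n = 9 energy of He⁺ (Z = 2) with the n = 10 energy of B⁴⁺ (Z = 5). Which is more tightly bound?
B⁴⁺ at n = 10 (E = -3.4014 eV)

Using E_n = -13.6057 Z² / n² eV:

He⁺ (Z = 2) at n = 9:
E = -13.6057 × 2² / 9² = -13.6057 × 4 / 81 = -0.6718864 eV

B⁴⁺ (Z = 5) at n = 10:
E = -13.6057 × 5² / 10² = -13.6057 × 25 / 100 = -3.4014250 eV

Since -3.4014250 eV < -0.6718864 eV,
B⁴⁺ at n = 10 is more tightly bound (requires more energy to ionize).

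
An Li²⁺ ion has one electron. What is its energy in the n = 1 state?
-122.451 eV

For hydrogen-like ions, the energy levels scale with Z²:
E_n = -13.6057 Z² / n² eV

For Li²⁺ (Z = 3) at n = 1:
E_1 = -13.6057 × 3² / 1²
E_1 = -13.6057 × 9 / 1
E_1 = -122.4513 / 1
E_1 = -122.451 eV

The energy is 9 times more negative than hydrogen at the same n due to the stronger nuclear charge.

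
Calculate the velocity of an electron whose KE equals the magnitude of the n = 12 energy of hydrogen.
1.8231e+05 m/s (or 0.060811% of c)

The binding energy at n = 12 for hydrogen is:
E_12 = -13.6057/12² = -0.094484028 eV
|E_12| = 0.094484028 eV

Convert to Joules:
KE = 0.094484028 eV × (1.602177 × 10⁻¹⁹ J/eV) = 1.513801e-20 J

Using KE = ½mv²:
v = √(2·KE/m_e)
v = √(2 × 1.513801e-20 J / 9.10938 × 10⁻³¹ kg)
v = 1.8231e+05 m/s

This is approximately 0.060811% the speed of light.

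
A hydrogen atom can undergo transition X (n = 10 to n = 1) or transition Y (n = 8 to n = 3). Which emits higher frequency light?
10 → 1

Calculate the energy for each transition:

Transition 10 → 1:
ΔE₁ = |E_1 - E_10| = |-13.6057/1² - (-13.6057/10²)|
ΔE₁ = |-13.605700000 - (-0.136057000)| = 13.469643 eV

Transition 8 → 3:
ΔE₂ = |E_3 - E_8| = |-13.6057/3² - (-13.6057/8²)|
ΔE₂ = |-1.511744444 - (-0.212589063)| = 1.299155 eV

Since 13.469643 eV > 1.299155 eV, the transition 10 → 1 emits the more energetic photon.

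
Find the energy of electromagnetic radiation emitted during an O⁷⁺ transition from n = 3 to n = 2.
120.93956 eV

The energy levels are E_n = -13.6057 Z² eV / n².

Energy at n = 3: E_3 = -13.6057 × 8² / 3² = -96.75164444 eV
Energy at n = 2: E_2 = -13.6057 × 8² / 2² = -217.69120000 eV

For emission (electron falling to lower state), the photon energy is:
E_photon = E_3 - E_2 = |-96.75164444 - (-217.69120000)|
E_photon = 120.93956 eV

This energy is carried away by the emitted photon.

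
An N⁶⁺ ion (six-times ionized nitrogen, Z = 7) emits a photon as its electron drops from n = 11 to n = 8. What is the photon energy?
4.91 eV

The energy levels are E_n = -13.6057 Z² eV / n².

Energy at n = 11: E_11 = -13.6057 × 7² / 11² = -5.50975 eV
Energy at n = 8: E_8 = -13.6057 × 7² / 8² = -10.41686 eV

For emission (electron falling to lower state), the photon energy is:
E_photon = E_11 - E_8 = |-5.50975 - (-10.41686)|
E_photon = 4.91 eV

This energy is carried away by the emitted photon.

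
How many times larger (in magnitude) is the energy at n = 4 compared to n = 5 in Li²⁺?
1.562500

Using E_n = -13.6057 Z² / n² eV with Z = 3:

E_4 = -13.6057 × 3² / 4² = -122.4513 / 16 = -7.653206250000 eV
E_5 = -13.6057 × 3² / 5² = -122.4513 / 25 = -4.898052000000 eV

The ratio is:
E_4/E_5 = (-7.653206250000) / (-4.898052000000)
E_4/E_5 = (-122.4513/16) / (-122.4513/25)
E_4/E_5 = 25/16
E_4/E_5 = 1.562500
(Note: the Z² factors cancel in the ratio.)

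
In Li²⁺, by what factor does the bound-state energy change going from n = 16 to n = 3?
28.4444

Using E_n = -13.6057 Z² / n² eV with Z = 3:

E_3 = -13.6057 × 3² / 3² = -122.4513 / 9 = -13.6057000000 eV
E_16 = -13.6057 × 3² / 16² = -122.4513 / 256 = -0.4783253906 eV

The ratio is:
E_3/E_16 = (-13.6057000000) / (-0.4783253906)
E_3/E_16 = (-122.4513/9) / (-122.4513/256)
E_3/E_16 = 256/9
E_3/E_16 = 28.4444
(Note: the Z² factors cancel in the ratio.)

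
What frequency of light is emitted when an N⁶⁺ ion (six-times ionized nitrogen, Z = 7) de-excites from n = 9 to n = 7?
1.30e+15 Hz

First, find the transition energy:
E_9 = -13.6057 × 7² / 9² = -8.2306086 eV
E_7 = -13.6057 × 7² / 7² = -13.6057000 eV
|ΔE| = |E_7 - E_9| = 5.3750914 eV

Convert to Joules: E = 5.3750914 eV × (1.602177 × 10⁻¹⁹ J/eV) = 8.6118e-19 J

Using E = hf:
f = E/h = 8.6118e-19 J / (6.62607 × 10⁻³⁴ J·s)
f = 1.30e+15 Hz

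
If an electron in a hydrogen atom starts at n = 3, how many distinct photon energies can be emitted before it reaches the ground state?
3

The electron can occupy levels n = 1, 2, ..., 3 during de-excitation — that is m = 3 - 1 + 1 = 3 distinct levels.

The number of distinct spectral lines equals the number of ways to choose 2 of these m levels (each pair gives one possible emission transition):

Number of lines = m(m-1)/2 = 3×2/2 = 3

These correspond to all possible transitions between the 3 levels:
3 → 2, 3 → 1, 2 → 1

Each transition produces a photon with a unique energy (and thus wavelength). This count does not depend on Z.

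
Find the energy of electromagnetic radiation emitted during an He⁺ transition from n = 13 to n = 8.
0.528328 eV

The energy levels are E_n = -13.6057 Z² eV / n².

Energy at n = 13: E_13 = -13.6057 × 2² / 13² = -0.322028402 eV
Energy at n = 8: E_8 = -13.6057 × 2² / 8² = -0.850356250 eV

For emission (electron falling to lower state), the photon energy is:
E_photon = E_13 - E_8 = |-0.322028402 - (-0.850356250)|
E_photon = 0.528328 eV

This energy is carried away by the emitted photon.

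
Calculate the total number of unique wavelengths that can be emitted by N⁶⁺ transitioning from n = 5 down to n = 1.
10

The electron can occupy levels n = 1, 2, ..., 5 during de-excitation — that is m = 5 - 1 + 1 = 5 distinct levels.

The number of distinct spectral lines equals the number of ways to choose 2 of these m levels (each pair gives one possible emission transition):

Number of lines = m(m-1)/2 = 5×4/2 = 10

These correspond to all possible transitions between the 5 levels:
5 → 4, 5 → 3, 5 → 2, 5 → 1, 4 → 3, 4 → 2, 4 → 1, 3 → 2...

Each transition produces a photon with a unique energy (and thus wavelength). This count does not depend on Z.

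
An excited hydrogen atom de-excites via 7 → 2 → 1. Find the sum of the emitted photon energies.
13.3280 eV

The energy levels of hydrogen are E_n = -13.6057 / n² eV.

First transition (7 → 2):
ΔE₁ = |E_2 - E_7|
ΔE₁ = |-3.4014250000 - (-0.2776673469)| = 3.1237577 eV

Second transition (2 → 1):
ΔE₂ = |E_1 - E_2|
ΔE₂ = |-13.6057000000 - (-3.4014250000)| = 10.2042750 eV

Total energy released:
E_total = ΔE₁ + ΔE₂ = 3.1237577 + 10.2042750 = 13.3280 eV

Note: This equals the direct transition 7 → 1: 13.3280 eV ✓
Energy is conserved regardless of the path taken.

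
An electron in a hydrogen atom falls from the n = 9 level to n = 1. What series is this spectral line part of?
Lyman series

The spectral series in hydrogen are named based on the final (lower) energy level:
- Lyman series: n_final = 1 (ultraviolet)
- Balmer series: n_final = 2 (visible/near-UV)
- Paschen series: n_final = 3 (infrared)
- Brackett series: n_final = 4 (infrared)
- Pfund series: n_final = 5 (far infrared)

Since this transition ends at n = 1, it belongs to the Lyman series.

For reference, this 9 → 1 line has photon energy
ΔE = 13.6057 eV × (1/1² - 1/9²) = 13.437728 eV,
corresponding to wavelength λ = hc/ΔE = 1239.84 eV·nm / 13.437728 eV = 92.2656 nm in the ultraviolet region.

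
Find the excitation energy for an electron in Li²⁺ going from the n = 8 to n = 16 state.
1.434976 eV

The energy levels of a hydrogen-like atom are E_n = -13.6057 Z² eV / n².

Energy at n = 8: E_8 = -13.6057 × 3² / 8² = -1.913301563 eV
Energy at n = 16: E_16 = -13.6057 × 3² / 16² = -0.478325391 eV

The excitation energy is the difference:
ΔE = E_16 - E_8
ΔE = -0.478325391 - (-1.913301563)
ΔE = 1.434976 eV

Since this is positive, energy must be absorbed (photon absorption).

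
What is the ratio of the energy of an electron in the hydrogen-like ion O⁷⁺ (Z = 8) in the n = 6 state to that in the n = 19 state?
10.027778

Using E_n = -13.6057 Z² / n² eV with Z = 8:

E_6 = -13.6057 × 8² / 6² = -870.7648 / 36 = -24.187911111111 eV
E_19 = -13.6057 × 8² / 19² = -870.7648 / 361 = -2.412090858726 eV

The ratio is:
E_6/E_19 = (-24.187911111111) / (-2.412090858726)
E_6/E_19 = (-870.7648/36) / (-870.7648/361)
E_6/E_19 = 361/36
E_6/E_19 = 10.027778
(Note: the Z² factors cancel in the ratio.)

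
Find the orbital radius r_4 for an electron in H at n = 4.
0.8467 nm (or 8.4668 Å)

The Bohr radius formula is:
r_n = n² a₀ / Z

where a₀ = 0.0529177 nm is the Bohr radius.

For H (Z = 1) at n = 4:
r_4 = 4² × 0.0529177 nm / 1
r_4 = 16 × 0.0529177 nm / 1
r_4 = 0.84668 nm / 1
r_4 = 0.8467 nm

The electron orbits at approximately 0.8467 nm from the nucleus.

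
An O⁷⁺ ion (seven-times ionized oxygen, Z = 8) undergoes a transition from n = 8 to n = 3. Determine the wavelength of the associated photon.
14.911611 nm

First, find the transition energy using E_n = -13.6057 Z² / n² eV:
E_8 = -13.6057 × 8² / 8² = -13.60570000 eV
E_3 = -13.6057 × 8² / 3² = -96.75164444 eV

Photon energy: |ΔE| = |E_3 - E_8| = 83.14594444 eV

Convert to wavelength using E = hc/λ with hc = 1239.84 eV·nm:
λ = hc/E = 1239.84 eV·nm / 83.14594444 eV
λ = 14.911611 nm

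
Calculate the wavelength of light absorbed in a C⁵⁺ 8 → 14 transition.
240.54945 nm

First, find the transition energy using E_n = -13.6057 Z² / n² eV:
E_8 = -13.6057 × 6² / 8² = -7.653206250 eV
E_14 = -13.6057 × 6² / 14² = -2.499006122 eV

Photon energy: |ΔE| = |E_14 - E_8| = 5.154200128 eV

Convert to wavelength using E = hc/λ with hc = 1239.84 eV·nm:
λ = hc/E = 1239.84 eV·nm / 5.154200128 eV
λ = 240.54945 nm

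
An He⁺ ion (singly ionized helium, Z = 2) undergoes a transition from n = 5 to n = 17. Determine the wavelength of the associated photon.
623.47449 nm

First, find the transition energy using E_n = -13.6057 Z² / n² eV:
E_5 = -13.6057 × 2² / 5² = -2.176912000 eV
E_17 = -13.6057 × 2² / 17² = -0.188314187 eV

Photon energy: |ΔE| = |E_17 - E_5| = 1.988597813 eV

Convert to wavelength using E = hc/λ with hc = 1239.84 eV·nm:
λ = hc/E = 1239.84 eV·nm / 1.988597813 eV
λ = 623.47449 nm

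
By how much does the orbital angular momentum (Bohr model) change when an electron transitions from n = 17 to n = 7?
1.05e-33 J·s (or 10ℏ)

In the Bohr model, L_n = nℏ where ℏ = 1.0546e-34 J·s.

L_17 = 17ℏ = 1.7928e-33 J·s
L_7 = 7ℏ = 7.3822e-34 J·s

ΔL = L_17 - L_7 = (17 - 7)ℏ = 10ℏ
ΔL = 10 × 1.0546e-34 J·s = 1.05e-33 J·s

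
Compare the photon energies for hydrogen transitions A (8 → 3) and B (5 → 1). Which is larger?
5 → 1

Calculate the energy for each transition:

Transition 8 → 3:
ΔE₁ = |E_3 - E_8| = |-13.6057/3² - (-13.6057/8²)|
ΔE₁ = |-1.511744444444 - (-0.212589062500)| = 1.299155382 eV

Transition 5 → 1:
ΔE₂ = |E_1 - E_5| = |-13.6057/1² - (-13.6057/5²)|
ΔE₂ = |-13.605700000000 - (-0.544228000000)| = 13.061472000 eV

Since 13.061472000 eV > 1.299155382 eV, the transition 5 → 1 emits the more energetic photon.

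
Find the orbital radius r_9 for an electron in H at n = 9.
4.286335 nm (or 42.863354 Å)

The Bohr radius formula is:
r_n = n² a₀ / Z

where a₀ = 0.052917721 nm is the Bohr radius.

For H (Z = 1) at n = 9:
r_9 = 9² × 0.052917721 nm / 1
r_9 = 81 × 0.052917721 nm / 1
r_9 = 4.2863354 nm / 1
r_9 = 4.286335 nm

The electron orbits at approximately 4.286335 nm from the nucleus.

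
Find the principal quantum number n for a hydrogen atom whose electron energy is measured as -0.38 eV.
n = 6

The exact energy levels follow E_n = -13.6057 eV / n².

The measured value (-0.38 eV) is reported to only 2 significant figures, so we must test candidate n values and see which one matches to that precision.

Candidate energies:
  n = 4:  E = -13.6057/4² = -0.85036 eV
  n = 5:  E = -13.6057/5² = -0.54423 eV
  n = 6:  E = -13.6057/6² = -0.37794 eV  ← matches
  n = 7:  E = -13.6057/7² = -0.27767 eV
  n = 8:  E = -13.6057/8² = -0.21259 eV

Checking against the measurement of -0.38 eV (2 sig figs), only n = 6 agrees:
E_6 = -0.37794 eV, which rounds to -0.38 eV ✓

Therefore n = 6.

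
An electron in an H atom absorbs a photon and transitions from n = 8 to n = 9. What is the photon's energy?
0.04 eV

The energy levels of a hydrogen-like atom are E_n = -13.6057 eV / n².

Energy at n = 8: E_8 = -13.6057 / 8² = -0.21259 eV
Energy at n = 9: E_9 = -13.6057 / 9² = -0.16797 eV

The excitation energy is the difference:
ΔE = E_9 - E_8
ΔE = -0.16797 - (-0.21259)
ΔE = 0.04 eV

Since this is positive, energy must be absorbed (photon absorption).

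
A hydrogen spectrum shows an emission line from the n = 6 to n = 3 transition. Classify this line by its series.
Paschen series

The spectral series in hydrogen are named based on the final (lower) energy level:
- Lyman series: n_final = 1 (ultraviolet)
- Balmer series: n_final = 2 (visible/near-UV)
- Paschen series: n_final = 3 (infrared)
- Brackett series: n_final = 4 (infrared)
- Pfund series: n_final = 5 (far infrared)

Since this transition ends at n = 3, it belongs to the Paschen series.

For reference, this 6 → 3 line has photon energy
ΔE = 13.6057 eV × (1/3² - 1/6²) = 1.1338083333 eV,
corresponding to wavelength λ = hc/ΔE = 1239.84 eV·nm / 1.1338083333 eV = 1093.51816 nm in the infrared region.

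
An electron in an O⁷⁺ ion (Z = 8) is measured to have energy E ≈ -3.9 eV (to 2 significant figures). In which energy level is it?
n = 15

The exact energy levels follow E_n = -13.6057 Z² / n² eV with Z = 8.

The measured value (-3.9 eV) is reported to only 2 significant figures, so we must test candidate n values and see which one matches to that precision.

Candidate energies:
  n = 13:  E = -13.6057 × 8² / 13² = -5.15245 eV
  n = 14:  E = -13.6057 × 8² / 14² = -4.44268 eV
  n = 15:  E = -13.6057 × 8² / 15² = -3.87007 eV  ← matches
  n = 16:  E = -13.6057 × 8² / 16² = -3.40143 eV
  n = 17:  E = -13.6057 × 8² / 17² = -3.01303 eV

Checking against the measurement of -3.9 eV (2 sig figs), only n = 15 agrees:
E_15 = -3.87007 eV, which rounds to -3.9 eV ✓

Therefore n = 15.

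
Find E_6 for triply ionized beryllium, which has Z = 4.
-6.046978 eV

For hydrogen-like ions, the energy levels scale with Z²:
E_n = -13.6057 Z² / n² eV

For Be³⁺ (Z = 4) at n = 6:
E_6 = -13.6057 × 4² / 6²
E_6 = -13.6057 × 16 / 36
E_6 = -217.6912 / 36
E_6 = -6.046978 eV

The energy is 16 times more negative than hydrogen at the same n due to the stronger nuclear charge.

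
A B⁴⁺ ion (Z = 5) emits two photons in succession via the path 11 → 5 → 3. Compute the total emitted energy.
34.9825 eV

The energy levels of B⁴⁺ are E_n = -13.6057 × 5² / n² eV.

First transition (11 → 5):
ΔE₁ = |E_5 - E_11|
ΔE₁ = |-13.6057000000 - (-2.8110950413)| = 10.7946050 eV

Second transition (5 → 3):
ΔE₂ = |E_3 - E_5|
ΔE₂ = |-37.7936111111 - (-13.6057000000)| = 24.1879111 eV

Total energy released:
E_total = ΔE₁ + ΔE₂ = 10.7946050 + 24.1879111 = 34.9825 eV

Note: This equals the direct transition 11 → 3: 34.9825 eV ✓
Energy is conserved regardless of the path taken.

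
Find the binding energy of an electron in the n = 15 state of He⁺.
0.2419 eV

The ionization energy is the energy needed to remove the electron completely (n → ∞).

For a hydrogen-like ion with Z = 2, E_n = -13.6057 Z² / n² eV.

At n = 15: E_15 = -13.6057 × 2² / 15² = -0.2418791 eV
At n = ∞: E_∞ = 0 eV

Ionization energy = E_∞ - E_15 = 0 - (-0.2418791) = 0.2418791 eV
Ionization energy ≈ 0.2419 eV

This is also called the binding energy of the electron in state n = 15.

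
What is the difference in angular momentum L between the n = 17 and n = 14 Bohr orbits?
3.1637e-34 J·s (or 3ℏ)

In the Bohr model, L_n = nℏ where ℏ = 1.054572e-34 J·s.

L_17 = 17ℏ = 1.792772e-33 J·s
L_14 = 14ℏ = 1.476401e-33 J·s

ΔL = L_17 - L_14 = (17 - 14)ℏ = 3ℏ
ΔL = 3 × 1.054572e-34 J·s = 3.1637e-34 J·s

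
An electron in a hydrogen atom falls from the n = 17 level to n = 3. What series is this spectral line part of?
Paschen series

The spectral series in hydrogen are named based on the final (lower) energy level:
- Lyman series: n_final = 1 (ultraviolet)
- Balmer series: n_final = 2 (visible/near-UV)
- Paschen series: n_final = 3 (infrared)
- Brackett series: n_final = 4 (infrared)
- Pfund series: n_final = 5 (far infrared)

Since this transition ends at n = 3, it belongs to the Paschen series.

For reference, this 17 → 3 line has photon energy
ΔE = 13.6057 eV × (1/3² - 1/17²) = 1.46466590 eV,
corresponding to wavelength λ = hc/ΔE = 1239.84 eV·nm / 1.46466590 eV = 846.5002 nm in the infrared region.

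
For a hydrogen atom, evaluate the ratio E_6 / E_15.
6.25

Using E_n = -13.6057 Z² / n² eV with Z = 1:

E_6 = -13.6057 / 6² = -13.6057 / 36 = -0.37793611 eV
E_15 = -13.6057 / 15² = -13.6057 / 225 = -0.06046978 eV

The ratio is:
E_6/E_15 = (-0.37793611) / (-0.06046978)
E_6/E_15 = (-13.6057/36) / (-13.6057/225)
E_6/E_15 = 225/36
E_6/E_15 = 6.25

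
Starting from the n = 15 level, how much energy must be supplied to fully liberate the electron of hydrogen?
0.060 eV

The ionization energy is the energy needed to remove the electron completely (n → ∞).

For hydrogen, E_n = -13.6057 eV / n².

At n = 15: E_15 = -13.6057 / 15² = -0.060470 eV
At n = ∞: E_∞ = 0 eV

Ionization energy = E_∞ - E_15 = 0 - (-0.060470) = 0.060470 eV
Ionization energy ≈ 0.060 eV

This is also called the binding energy of the electron in state n = 15.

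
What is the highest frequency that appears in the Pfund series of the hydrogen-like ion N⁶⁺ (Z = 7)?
6.44810e+15 Hz

The series limit corresponds to the transition from n = ∞ to n = 5.
This is the highest energy (shortest wavelength) transition in the Pfund series.

E_∞ = 0 eV
E_5 = -13.6057 × 7² / 5² = -26.66717200 eV

Energy at series limit:
ΔE = E_∞ - E_5 = 0 - (-26.66717200) = 26.66717200 eV
E = 26.66717200 eV × (1.602177 × 10⁻¹⁹ J/eV) = 4.2725530e-18 J
f = E/h = 4.2725530e-18 J / (6.62607 × 10⁻³⁴ J·s) = 6.44810e+15 Hz

This energy equals the ionization energy from the n = 5 state of N⁶⁺.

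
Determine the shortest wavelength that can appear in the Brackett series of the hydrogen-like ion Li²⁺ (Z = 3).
162.003 nm

The series limit corresponds to the transition from n = ∞ to n = 4.
This is the highest energy (shortest wavelength) transition in the Brackett series.

E_∞ = 0 eV
E_4 = -13.6057 × 3² / 4² = -7.6532063 eV

Energy at series limit:
ΔE = E_∞ - E_4 = 0 - (-7.6532063) = 7.6532063 eV
λ = hc/E = 1239.84 eV·nm / 7.6532063 eV = 162.003 nm

This energy equals the ionization energy from the n = 4 state of Li²⁺.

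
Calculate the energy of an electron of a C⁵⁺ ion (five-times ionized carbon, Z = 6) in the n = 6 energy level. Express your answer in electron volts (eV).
-13.606 eV

The energy levels of a hydrogen-like atom are given by:
E_n = -13.6057 Z² / n² eV  (with Z = 6 for C⁵⁺)

For n = 6:
E_6 = -13.6057 × 6² / 6²
E_6 = -13.6057 × 36 / 36
E_6 = -13.606 eV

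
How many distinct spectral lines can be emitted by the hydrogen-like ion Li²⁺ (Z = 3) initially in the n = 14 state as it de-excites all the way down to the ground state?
91

The electron can occupy levels n = 1, 2, ..., 14 during de-excitation — that is m = 14 - 1 + 1 = 14 distinct levels.

The number of distinct spectral lines equals the number of ways to choose 2 of these m levels (each pair gives one possible emission transition):

Number of lines = m(m-1)/2 = 14×13/2 = 91

These correspond to all possible transitions between the 14 levels:
14 → 13, 14 → 12, 14 → 11, 14 → 10, 14 → 9, 14 → 8, 14 → 7, 14 → 6...

Each transition produces a photon with a unique energy (and thus wavelength). This count does not depend on Z.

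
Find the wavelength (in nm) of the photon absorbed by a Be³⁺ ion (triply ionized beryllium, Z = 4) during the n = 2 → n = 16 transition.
23.143 nm

First, find the transition energy using E_n = -13.6057 Z² / n² eV:
E_2 = -13.6057 × 4² / 2² = -54.42280 eV
E_16 = -13.6057 × 4² / 16² = -0.85036 eV

Photon energy: |ΔE| = |E_16 - E_2| = 53.57244 eV

Convert to wavelength using E = hc/λ with hc = 1239.84 eV·nm:
λ = hc/E = 1239.84 eV·nm / 53.57244 eV
λ = 23.143 nm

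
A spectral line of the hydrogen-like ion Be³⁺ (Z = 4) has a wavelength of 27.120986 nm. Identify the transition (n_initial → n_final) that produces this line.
n = 5 → n = 2

First, find the photon energy from the wavelength (hc = 1239.84 eV·nm):
E = hc/λ = 1239.84 eV·nm / 27.120986 nm = 45.715152 eV

The energy levels of Be³⁺ satisfy E_n = -13.6057 × 4² / n² eV, so an emission n_i → n_f releases
ΔE = 13.6057 × 4² × (1/n_f² − 1/n_i²) eV.

Setting ΔE equal to the photon energy:
1/n_f² − 1/n_i² = 45.715152 / (13.6057 × 4²) = 0.21000000

Since 1/n_i² must be positive, we need 1/n_f² > 0.21000000, i.e. n_f ≤ 2. For each allowed n_f, solve n_i = (1/n_f² − 0.21000000)^(−1/2) and check whether it is a whole number:
  n_f = 1: 1/n_i² = 1.00000000 − 0.21000000 = 0.79000000 → n_i = 1.125  (not an integer) ✗
  n_f = 2: 1/n_i² = 0.25000000 − 0.21000000 = 0.04000000 → n_i = 5.000  → integer, n_i = 5 ✓

Only n_f = 2 gives an integer upper level, n_i = 5.

The transition is from n = 5 to n = 2 (emission).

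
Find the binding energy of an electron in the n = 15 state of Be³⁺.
0.967516 eV

The ionization energy is the energy needed to remove the electron completely (n → ∞).

For a hydrogen-like ion with Z = 4, E_n = -13.6057 Z² / n² eV.

At n = 15: E_15 = -13.6057 × 4² / 15² = -0.967516444 eV
At n = ∞: E_∞ = 0 eV

Ionization energy = E_∞ - E_15 = 0 - (-0.967516444) = 0.967516444 eV
Ionization energy ≈ 0.967516 eV

This is also called the binding energy of the electron in state n = 15.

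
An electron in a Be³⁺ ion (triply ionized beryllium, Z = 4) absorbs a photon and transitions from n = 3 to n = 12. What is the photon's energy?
22.676 eV

The energy levels of a hydrogen-like atom are E_n = -13.6057 Z² eV / n².

Energy at n = 3: E_3 = -13.6057 × 4² / 3² = -24.187911 eV
Energy at n = 12: E_12 = -13.6057 × 4² / 12² = -1.511744 eV

The excitation energy is the difference:
ΔE = E_12 - E_3
ΔE = -1.511744 - (-24.187911)
ΔE = 22.676 eV

Since this is positive, energy must be absorbed (photon absorption).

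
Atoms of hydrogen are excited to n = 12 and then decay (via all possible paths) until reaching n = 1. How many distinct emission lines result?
66

The electron can occupy levels n = 1, 2, ..., 12 during de-excitation — that is m = 12 - 1 + 1 = 12 distinct levels.

The number of distinct spectral lines equals the number of ways to choose 2 of these m levels (each pair gives one possible emission transition):

Number of lines = m(m-1)/2 = 12×11/2 = 66

These correspond to all possible transitions between the 12 levels:
12 → 11, 12 → 10, 12 → 9, 12 → 8, 12 → 7, 12 → 6, 12 → 5, 12 → 4...

Each transition produces a photon with a unique energy (and thus wavelength). This count does not depend on Z.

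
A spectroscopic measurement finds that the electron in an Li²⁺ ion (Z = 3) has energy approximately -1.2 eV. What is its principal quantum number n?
n = 10

The exact energy levels follow E_n = -13.6057 Z² / n² eV with Z = 3.

The measured value (-1.2 eV) is reported to only 2 significant figures, so we must test candidate n values and see which one matches to that precision.

Candidate energies:
  n = 8:  E = -13.6057 × 3² / 8² = -1.91330 eV
  n = 9:  E = -13.6057 × 3² / 9² = -1.51174 eV
  n = 10:  E = -13.6057 × 3² / 10² = -1.22451 eV  ← matches
  n = 11:  E = -13.6057 × 3² / 11² = -1.01199 eV
  n = 12:  E = -13.6057 × 3² / 12² = -0.85036 eV

Checking against the measurement of -1.2 eV (2 sig figs), only n = 10 agrees:
E_10 = -1.22451 eV, which rounds to -1.2 eV ✓

Therefore n = 10.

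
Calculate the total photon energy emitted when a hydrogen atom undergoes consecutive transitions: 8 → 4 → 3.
1.29916 eV

The energy levels of hydrogen are E_n = -13.6057 / n² eV.

First transition (8 → 4):
ΔE₁ = |E_4 - E_8|
ΔE₁ = |-0.85035625000 - (-0.21258906250)| = 0.63776719 eV

Second transition (4 → 3):
ΔE₂ = |E_3 - E_4|
ΔE₂ = |-1.51174444444 - (-0.85035625000)| = 0.66138819 eV

Total energy released:
E_total = ΔE₁ + ΔE₂ = 0.63776719 + 0.66138819 = 1.29916 eV

Note: This equals the direct transition 8 → 3: 1.29916 eV ✓
Energy is conserved regardless of the path taken.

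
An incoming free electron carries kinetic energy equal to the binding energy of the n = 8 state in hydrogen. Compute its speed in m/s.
2.73e+05 m/s (or 0.091218% of c)

The binding energy at n = 8 for hydrogen is:
E_8 = -13.6057/8² = -0.21258906 eV
|E_8| = 0.21258906 eV

Convert to Joules:
KE = 0.21258906 eV × (1.602177 × 10⁻¹⁹ J/eV) = 3.4061e-20 J

Using KE = ½mv²:
v = √(2·KE/m_e)
v = √(2 × 3.4061e-20 J / 9.10938 × 10⁻³¹ kg)
v = 2.73e+05 m/s

This is approximately 0.091218% the speed of light.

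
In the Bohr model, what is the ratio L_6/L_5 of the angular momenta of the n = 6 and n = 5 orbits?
1.200

In the Bohr model, L_n = nℏ, so the ratio is purely the ratio of quantum numbers:

L_6/L_5 = 6ℏ / 5ℏ = 6/5 = 1.200

The angular momentum scales linearly with n.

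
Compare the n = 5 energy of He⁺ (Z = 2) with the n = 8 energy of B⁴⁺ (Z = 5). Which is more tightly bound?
B⁴⁺ at n = 8 (E = -5.314727 eV)

Using E_n = -13.6057 Z² / n² eV:

He⁺ (Z = 2) at n = 5:
E = -13.6057 × 2² / 5² = -13.6057 × 4 / 25 = -2.176912000 eV

B⁴⁺ (Z = 5) at n = 8:
E = -13.6057 × 5² / 8² = -13.6057 × 25 / 64 = -5.314726563 eV

Since -5.314726563 eV < -2.176912000 eV,
B⁴⁺ at n = 8 is more tightly bound (requires more energy to ionize).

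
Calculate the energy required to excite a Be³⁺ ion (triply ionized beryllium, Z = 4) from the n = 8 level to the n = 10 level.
1.22451 eV

The energy levels of a hydrogen-like atom are E_n = -13.6057 Z² eV / n².

Energy at n = 8: E_8 = -13.6057 × 4² / 8² = -3.40142500 eV
Energy at n = 10: E_10 = -13.6057 × 4² / 10² = -2.17691200 eV

The excitation energy is the difference:
ΔE = E_10 - E_8
ΔE = -2.17691200 - (-3.40142500)
ΔE = 1.22451 eV

Since this is positive, energy must be absorbed (photon absorption).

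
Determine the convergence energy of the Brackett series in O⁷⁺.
54.423 eV

The series limit corresponds to the transition from n = ∞ to n = 4.
This is the highest energy (shortest wavelength) transition in the Brackett series.

E_∞ = 0 eV
E_4 = -13.6057 × 8² / 4² = -54.423 eV

Energy at series limit:
ΔE = E_∞ - E_4 = 0 - (-54.423) = 54.423 eV

This energy equals the ionization energy from the n = 4 state of O⁷⁺.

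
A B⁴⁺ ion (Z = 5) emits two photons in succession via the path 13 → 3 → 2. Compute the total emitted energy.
83.0229 eV

The energy levels of B⁴⁺ are E_n = -13.6057 × 5² / n² eV.

First transition (13 → 3):
ΔE₁ = |E_3 - E_13|
ΔE₁ = |-37.7936111111 - (-2.0126775148)| = 35.7809336 eV

Second transition (3 → 2):
ΔE₂ = |E_2 - E_3|
ΔE₂ = |-85.0356250000 - (-37.7936111111)| = 47.2420139 eV

Total energy released:
E_total = ΔE₁ + ΔE₂ = 35.7809336 + 47.2420139 = 83.0229 eV

Note: This equals the direct transition 13 → 2: 83.0229 eV ✓
Energy is conserved regardless of the path taken.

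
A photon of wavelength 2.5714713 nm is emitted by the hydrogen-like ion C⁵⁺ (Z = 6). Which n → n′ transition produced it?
n = 8 → n = 1

First, find the photon energy from the wavelength (hc = 1239.84 eV·nm):
E = hc/λ = 1239.84 eV·nm / 2.5714713 nm = 482.15199 eV

The energy levels of C⁵⁺ satisfy E_n = -13.6057 × 6² / n² eV, so an emission n_i → n_f releases
ΔE = 13.6057 × 6² × (1/n_f² − 1/n_i²) eV.

Setting ΔE equal to the photon energy:
1/n_f² − 1/n_i² = 482.15199 / (13.6057 × 6²) = 0.98437499

Since 1/n_i² must be positive, we need 1/n_f² > 0.98437499, i.e. n_f ≤ 1. For each allowed n_f, solve n_i = (1/n_f² − 0.98437499)^(−1/2) and check whether it is a whole number:
  n_f = 1: 1/n_i² = 1.00000000 − 0.98437499 = 0.01562501 → n_i = 8.000  → integer, n_i = 8 ✓

Only n_f = 1 gives an integer upper level, n_i = 8.

The transition is from n = 8 to n = 1 (emission).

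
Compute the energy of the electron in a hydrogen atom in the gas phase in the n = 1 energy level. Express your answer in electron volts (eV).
-13.6057 eV

The energy levels of a hydrogen-like atom are given by:
E_n = -13.6057 eV / n²

For n = 1:
E_1 = -13.6057 eV / 1²
E_1 = -13.6057 eV / 1
E_1 = -13.6057 eV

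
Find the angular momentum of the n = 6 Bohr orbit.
6.327e-34 J·s (or 6ℏ)

In the Bohr model, angular momentum is quantized:
L = nℏ

where ℏ = h/(2π) = 1.05457e-34 J·s

For n = 6:
L = 6 × 1.05457e-34 J·s
L = 6.327e-34 J·s

This can also be written as L = 6ℏ.
The angular momentum is an integer multiple of the reduced Planck constant.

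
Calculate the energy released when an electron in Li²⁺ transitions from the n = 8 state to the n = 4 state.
5.73990 eV

The energy levels are E_n = -13.6057 Z² eV / n².

Energy at n = 8: E_8 = -13.6057 × 3² / 8² = -1.91330156 eV
Energy at n = 4: E_4 = -13.6057 × 3² / 4² = -7.65320625 eV

For emission (electron falling to lower state), the photon energy is:
E_photon = E_8 - E_4 = |-1.91330156 - (-7.65320625)|
E_photon = 5.73990 eV

This energy is carried away by the emitted photon.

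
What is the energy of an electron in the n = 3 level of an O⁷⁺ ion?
-96.752 eV

For hydrogen-like ions, the energy levels scale with Z²:
E_n = -13.6057 Z² / n² eV

For O⁷⁺ (Z = 8) at n = 3:
E_3 = -13.6057 × 8² / 3²
E_3 = -13.6057 × 64 / 9
E_3 = -870.7648 / 9
E_3 = -96.752 eV

The energy is 64 times more negative than hydrogen at the same n due to the stronger nuclear charge.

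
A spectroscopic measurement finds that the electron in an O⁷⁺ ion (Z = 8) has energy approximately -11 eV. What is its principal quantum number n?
n = 9

The exact energy levels follow E_n = -13.6057 Z² / n² eV with Z = 8.

The measured value (-11 eV) is reported to only 2 significant figures, so we must test candidate n values and see which one matches to that precision.

Candidate energies:
  n = 7:  E = -13.6057 × 8² / 7² = -17.77071 eV
  n = 8:  E = -13.6057 × 8² / 8² = -13.60570 eV
  n = 9:  E = -13.6057 × 8² / 9² = -10.75018 eV  ← matches
  n = 10:  E = -13.6057 × 8² / 10² = -8.70765 eV
  n = 11:  E = -13.6057 × 8² / 11² = -7.19640 eV

Checking against the measurement of -11 eV (2 sig figs), only n = 9 agrees:
E_9 = -10.75018 eV, which rounds to -11 eV ✓

Therefore n = 9.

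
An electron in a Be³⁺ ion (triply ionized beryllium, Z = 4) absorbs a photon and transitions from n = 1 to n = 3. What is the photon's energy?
193.503289 eV

The energy levels of a hydrogen-like atom are E_n = -13.6057 Z² eV / n².

Energy at n = 1: E_1 = -13.6057 × 4² / 1² = -217.691200000 eV
Energy at n = 3: E_3 = -13.6057 × 4² / 3² = -24.187911111 eV

The excitation energy is the difference:
ΔE = E_3 - E_1
ΔE = -24.187911111 - (-217.691200000)
ΔE = 193.503289 eV

Since this is positive, energy must be absorbed (photon absorption).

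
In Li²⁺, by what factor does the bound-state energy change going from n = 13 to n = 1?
169.000

Using E_n = -13.6057 Z² / n² eV with Z = 3:

E_1 = -13.6057 × 3² / 1² = -122.4513 / 1 = -122.451300000 eV
E_13 = -13.6057 × 3² / 13² = -122.4513 / 169 = -0.724563905 eV

The ratio is:
E_1/E_13 = (-122.451300000) / (-0.724563905)
E_1/E_13 = (-122.4513/1) / (-122.4513/169)
E_1/E_13 = 169/1
E_1/E_13 = 169.000
(Note: the Z² factors cancel in the ratio.)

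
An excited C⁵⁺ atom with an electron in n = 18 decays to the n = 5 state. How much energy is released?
18.080 eV

The energy levels are E_n = -13.6057 Z² eV / n².

Energy at n = 18: E_18 = -13.6057 × 6² / 18² = -1.511744 eV
Energy at n = 5: E_5 = -13.6057 × 6² / 5² = -19.592208 eV

For emission (electron falling to lower state), the photon energy is:
E_photon = E_18 - E_5 = |-1.511744 - (-19.592208)|
E_photon = 18.080 eV

This energy is carried away by the emitted photon.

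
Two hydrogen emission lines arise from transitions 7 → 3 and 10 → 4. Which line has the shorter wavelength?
7 → 3

Calculate the energy for each transition:

Transition 7 → 3:
ΔE₁ = |E_3 - E_7| = |-13.6057/3² - (-13.6057/7²)|
ΔE₁ = |-1.51174444 - (-0.27766735)| = 1.23408 eV

Transition 10 → 4:
ΔE₂ = |E_4 - E_10| = |-13.6057/4² - (-13.6057/10²)|
ΔE₂ = |-0.85035625 - (-0.13605700)| = 0.71430 eV

Since 1.23408 eV > 0.71430 eV, the transition 7 → 3 emits the more energetic photon.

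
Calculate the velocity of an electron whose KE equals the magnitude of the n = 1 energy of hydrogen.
2.1877e+06 m/s (or 0.729736% of c)

The binding energy at n = 1 for hydrogen is:
E_1 = -13.6057/1² = -13.60570000 eV
|E_1| = 13.60570000 eV

Convert to Joules:
KE = 13.60570000 eV × (1.602177 × 10⁻¹⁹ J/eV) = 2.179874e-18 J

Using KE = ½mv²:
v = √(2·KE/m_e)
v = √(2 × 2.179874e-18 J / 9.10938 × 10⁻³¹ kg)
v = 2.1877e+06 m/s

This is approximately 0.729736% the speed of light.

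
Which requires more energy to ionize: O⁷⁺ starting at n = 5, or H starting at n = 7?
O⁷⁺ at n = 5 (E = -34.83059 eV)

Using E_n = -13.6057 Z² / n² eV:

O⁷⁺ (Z = 8) at n = 5:
E = -13.6057 × 8² / 5² = -13.6057 × 64 / 25 = -34.83059200 eV

H (Z = 1) at n = 7:
E = -13.6057 × 1² / 7² = -13.6057 × 1 / 49 = -0.27766735 eV

Since -34.83059200 eV < -0.27766735 eV,
O⁷⁺ at n = 5 is more tightly bound (requires more energy to ionize).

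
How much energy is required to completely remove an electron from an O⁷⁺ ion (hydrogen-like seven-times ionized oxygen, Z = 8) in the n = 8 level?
13.606 eV

The ionization energy is the energy needed to remove the electron completely (n → ∞).

For a hydrogen-like ion with Z = 8, E_n = -13.6057 Z² / n² eV.

At n = 8: E_8 = -13.6057 × 8² / 8² = -13.605700 eV
At n = ∞: E_∞ = 0 eV

Ionization energy = E_∞ - E_8 = 0 - (-13.605700) = 13.605700 eV
Ionization energy ≈ 13.606 eV

This is also called the binding energy of the electron in state n = 8.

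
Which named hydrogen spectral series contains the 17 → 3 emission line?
Paschen series

The spectral series in hydrogen are named based on the final (lower) energy level:
- Lyman series: n_final = 1 (ultraviolet)
- Balmer series: n_final = 2 (visible/near-UV)
- Paschen series: n_final = 3 (infrared)
- Brackett series: n_final = 4 (infrared)
- Pfund series: n_final = 5 (far infrared)

Since this transition ends at n = 3, it belongs to the Paschen series.

For reference, this 17 → 3 line has photon energy
ΔE = 13.6057 eV × (1/3² - 1/17²) = 1.464666 eV,
corresponding to wavelength λ = hc/ΔE = 1239.84 eV·nm / 1.464666 eV = 846.50 nm in the infrared region.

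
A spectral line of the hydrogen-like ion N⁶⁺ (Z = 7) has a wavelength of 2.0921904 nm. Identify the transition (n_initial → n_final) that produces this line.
n = 3 → n = 1

First, find the photon energy from the wavelength (hc = 1239.84 eV·nm):
E = hc/λ = 1239.84 eV·nm / 2.0921904 nm = 592.60381 eV

The energy levels of N⁶⁺ satisfy E_n = -13.6057 × 7² / n² eV, so an emission n_i → n_f releases
ΔE = 13.6057 × 7² × (1/n_f² − 1/n_i²) eV.

Setting ΔE equal to the photon energy:
1/n_f² − 1/n_i² = 592.60381 / (13.6057 × 7²) = 0.88888887

Since 1/n_i² must be positive, we need 1/n_f² > 0.88888887, i.e. n_f ≤ 1. For each allowed n_f, solve n_i = (1/n_f² − 0.88888887)^(−1/2) and check whether it is a whole number:
  n_f = 1: 1/n_i² = 1.00000000 − 0.88888887 = 0.11111113 → n_i = 3.000  → integer, n_i = 3 ✓

Only n_f = 1 gives an integer upper level, n_i = 3.

The transition is from n = 3 to n = 1 (emission).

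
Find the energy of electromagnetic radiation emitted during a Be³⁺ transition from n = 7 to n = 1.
213.2485 eV

The energy levels are E_n = -13.6057 Z² eV / n².

Energy at n = 7: E_7 = -13.6057 × 4² / 7² = -4.4426776 eV
Energy at n = 1: E_1 = -13.6057 × 4² / 1² = -217.6912000 eV

For emission (electron falling to lower state), the photon energy is:
E_photon = E_7 - E_1 = |-4.4426776 - (-217.6912000)|
E_photon = 213.2485 eV

This energy is carried away by the emitted photon.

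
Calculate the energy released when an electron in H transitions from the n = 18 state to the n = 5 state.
0.502235 eV

The energy levels are E_n = -13.6057 eV / n².

Energy at n = 18: E_18 = -13.6057 / 18² = -0.041992901 eV
Energy at n = 5: E_5 = -13.6057 / 5² = -0.544228000 eV

For emission (electron falling to lower state), the photon energy is:
E_photon = E_18 - E_5 = |-0.041992901 - (-0.544228000)|
E_photon = 0.502235 eV

This energy is carried away by the emitted photon.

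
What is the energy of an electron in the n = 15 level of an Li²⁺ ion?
-0.54 eV

For hydrogen-like ions, the energy levels scale with Z²:
E_n = -13.6057 Z² / n² eV

For Li²⁺ (Z = 3) at n = 15:
E_15 = -13.6057 × 3² / 15²
E_15 = -13.6057 × 9 / 225
E_15 = -122.4513 / 225
E_15 = -0.54 eV

The energy is 9 times more negative than hydrogen at the same n due to the stronger nuclear charge.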